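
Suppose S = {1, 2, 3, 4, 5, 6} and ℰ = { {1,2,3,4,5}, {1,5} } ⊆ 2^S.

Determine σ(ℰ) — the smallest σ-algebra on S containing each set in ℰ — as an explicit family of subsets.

Start: ℰ ∪ {∅, S} = { {}, {1,5}, {1,2,3,4,5}, S }.
Pass 1 (2 new):
  {6}  = ᶜ of {1,2,3,4,5}
  {2,3,4,6}  = ᶜ of {1,5}
Pass 2 adds 1:
  {1,5,6}  = {1,5} ∪ {6}
Pass 3 adds 1:
  {2,3,4}  = ᶜ of {1,5,6}
Pass 4: already closed under ᶜ and ∪.

Hence σ(ℰ) has 8 members: { {}, {6}, {1,5}, {1,5,6}, {2,3,4}, {2,3,4,6}, {1,2,3,4,5}, S }.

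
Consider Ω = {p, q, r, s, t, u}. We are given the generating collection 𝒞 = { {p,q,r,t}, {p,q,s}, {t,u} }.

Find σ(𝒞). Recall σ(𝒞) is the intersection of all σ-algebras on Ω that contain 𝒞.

Answer: σ(𝒞) = { ∅, {r}, {s}, {t}, {u}, {p,q}, {r,s}, {r,t}, {r,u}, {s,t}, {s,u}, {t,u}, {p,q,r}, {p,q,s}, {p,q,t}, {p,q,u}, {r,s,t}, {r,s,u}, {r,t,u}, {s,t,u}, {p,q,r,s}, {p,q,r,t}, {p,q,r,u}, {p,q,s,t}, {p,q,s,u}, {p,q,t,u}, {r,s,t,u}, {p,q,r,s,t}, {p,q,r,s,u}, {p,q,r,t,u}, {p,q,s,t,u}, Ω }

Derivation:
Start: 𝒞 ∪ {∅, Ω} = { ∅, {t,u}, {p,q,s}, {p,q,r,t}, Ω }.
Pass 1 (6 new):
  {s,u}  = complement {p,q,r,t}
  {r,t,u}  = complement {p,q,s}
  {p,q,r,s}  = complement {t,u}
  {p,q,r,s,t}  = {p,q,r,t} ∪ {p,q,s}
  {p,q,r,t,u}  = {t,u} ∪ {p,q,r,t}
  {p,q,s,t,u}  = {t,u} ∪ {p,q,s}
  [11 total]
Pass 2 adds 7:
  {r}  = complement {p,q,s,t,u}
  {s}  = complement {p,q,r,t,u}
  {u}  = complement {p,q,r,s,t}
  {s,t,u}  = {t,u} ∪ {s,u}
  {p,q,s,u}  = {p,q,s} ∪ {s,u}
  {r,s,t,u}  = {r,t,u} ∪ {s,u}
  {p,q,r,s,u}  = {p,q,r,s} ∪ {s,u}
  [18 total]
Pass 3: 7 new —
  {t}  = complement {p,q,r,s,u}
  {p,q}  = complement {r,s,t,u}
  {r,s}  = {r} ∪ {s}
  {r,t}  = complement {p,q,s,u}
  {r,u}  = {r} ∪ {u}
  {p,q,r}  = complement {s,t,u}
  {r,s,u}  = {r} ∪ {s,u}
  [25 total]
Pass 4: 7 new —
  {s,t}  = {t} ∪ {s}
  {p,q,t}  = complement {r,s,u}
  {p,q,u}  = {p,q} ∪ {u}
  {r,s,t}  = {r,s} ∪ {t}
  {p,q,r,u}  = {p,q,r} ∪ {u}
  {p,q,s,t}  = complement {r,u}
  {p,q,t,u}  = complement {r,s}
  [32 total]
Pass 5 adds nothing — fixpoint reached.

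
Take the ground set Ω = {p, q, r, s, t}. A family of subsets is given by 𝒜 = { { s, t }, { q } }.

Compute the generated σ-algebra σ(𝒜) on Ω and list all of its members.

σ(𝒜) (8 sets): { {}, { q }, { p, r }, { s, t }, { p, q, r }, { q, s, t }, { p, r, s, t }, Ω }

Trace:
Seed the family with 𝒜 together with ∅ and Ω: { {}, { q }, { s, t }, Ω }.
Pass 1: +3 →
  { p, q, r }  = ᶜ of { s, t }
  { q, s, t }  = { s, t } ∪ { q }
  { p, r, s, t }  = ᶜ of { q }
  — 7 sets.
Pass 2 adds 1:
  { p, r }  = ᶜ of { q, s, t }
  — 8 sets.
Pass 3: already closed under ᶜ and ∪.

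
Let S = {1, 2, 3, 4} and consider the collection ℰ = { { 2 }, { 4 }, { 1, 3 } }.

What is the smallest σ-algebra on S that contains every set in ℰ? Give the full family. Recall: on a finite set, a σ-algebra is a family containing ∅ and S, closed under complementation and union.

Take S₀ = ℰ ∪ {∅, S} = { {  }, { 2 }, { 4 }, { 1, 3 }, S }.
Round 1: 3 new —
  { 2, 4 }  = S∖{ 1, 3 }
  { 1, 2, 3 }  = S∖{ 4 }
  { 1, 3, 4 }  = S∖{ 2 }
  |family| = 8
After Round 2 the family is unchanged; done.

|σ(ℰ)| = 8.  σ(ℰ) = { {  }, { 2 }, { 4 }, { 1, 3 }, { 2, 4 }, { 1, 2, 3 }, { 1, 3, 4 }, S }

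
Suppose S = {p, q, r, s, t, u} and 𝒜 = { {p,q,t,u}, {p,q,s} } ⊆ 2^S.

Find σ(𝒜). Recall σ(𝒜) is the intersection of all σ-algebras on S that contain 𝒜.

σ(𝒜) (16 sets): { ∅, {r}, {s}, {p,q}, {r,s}, {t,u}, {p,q,r}, {p,q,s}, {r,t,u}, {s,t,u}, {p,q,r,s}, {p,q,t,u}, {r,s,t,u}, {p,q,r,t,u}, {p,q,s,t,u}, S }

Check:
Take S₀ = 𝒜 ∪ {∅, S} = { ∅, {p,q,s}, {p,q,t,u}, S }.
Pass 1: +3 →
  {r,s}  = S∖{p,q,t,u}
  {r,t,u}  = S∖{p,q,s}
  {p,q,s,t,u}  = {p,q,s} ∪ {p,q,t,u}
  (now 7)
Pass 2: 4 new —
  {r}  = S∖{p,q,s,t,u}
  {p,q,r,s}  = {r,s} ∪ {p,q,s}
  {r,s,t,u}  = {r,s} ∪ {r,t,u}
  {p,q,r,t,u}  = {r,t,u} ∪ {p,q,t,u}
  (now 11)
Pass 3 (3 new):
  {s}  = S∖{p,q,r,t,u}
  {p,q}  = S∖{r,s,t,u}
  {t,u}  = S∖{p,q,r,s}
  (now 14)
Pass 4. New:
  {p,q,r}  = {r} ∪ {p,q}
  {s,t,u}  = {t,u} ∪ {s}
  (now 16)
After Pass 5 the family is unchanged; done.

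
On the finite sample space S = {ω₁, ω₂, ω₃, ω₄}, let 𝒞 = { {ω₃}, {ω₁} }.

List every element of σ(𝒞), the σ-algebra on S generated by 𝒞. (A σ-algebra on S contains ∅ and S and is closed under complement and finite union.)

σ(𝒞) (8 sets): { {}, {ω₁}, {ω₃}, {ω₁, ω₃}, {ω₂, ω₄}, {ω₁, ω₂, ω₄}, {ω₂, ω₃, ω₄}, S }

Trace:
Take S₀ = 𝒞 ∪ {∅, S} = { {}, {ω₁}, {ω₃}, S }.
Round 1: +3 →
  {ω₁, ω₃}  = {ω₃} ∪ {ω₁}
  {ω₁, ω₂, ω₄}  = {ω₃}ᶜ
  {ω₂, ω₃, ω₄}  = {ω₁}ᶜ
  — 7 sets.
Round 2 adds 1:
  {ω₂, ω₄}  = {ω₁, ω₃}ᶜ
  — 8 sets.
Round 3: stable.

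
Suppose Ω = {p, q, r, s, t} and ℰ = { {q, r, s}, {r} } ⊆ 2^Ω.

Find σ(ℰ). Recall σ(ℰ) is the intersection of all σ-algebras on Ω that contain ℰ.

Answer: σ(ℰ) = { {}, {r}, {p, t}, {q, s}, {p, r, t}, {q, r, s}, {p, q, s, t}, Ω }

Derivation:
Take S₀ = ℰ ∪ {∅, Ω} = { {}, {r}, {q, r, s}, Ω }.
Iteration 1: 2 new —
  {p, t}  = {q, r, s}ᶜ
  {p, q, s, t}  = {r}ᶜ
  [6 total]
Iteration 2: 1 new —
  {p, r, t}  = {r} ∪ {p, t}
  [7 total]
Iteration 3 (1 new):
  {q, s}  = {p, r, t}ᶜ
  [8 total]
Iteration 4: closed — nothing new.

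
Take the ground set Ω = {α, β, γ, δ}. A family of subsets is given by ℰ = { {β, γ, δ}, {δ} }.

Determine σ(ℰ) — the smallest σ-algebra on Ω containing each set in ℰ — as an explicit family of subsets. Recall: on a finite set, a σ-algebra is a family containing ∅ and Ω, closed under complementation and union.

σ(ℰ) = { {}, {α}, {δ}, {α, δ}, {β, γ}, {α, β, γ}, {β, γ, δ}, Ω }

Derivation:
Start: ℰ ∪ {∅, Ω} = { {}, {δ}, {β, γ, δ}, Ω }.
Round 1: +2 →
  {α}  = ᶜ of {β, γ, δ}
  {α, β, γ}  = ᶜ of {δ}
  — 6 sets.
Round 2. New:
  {α, δ}  = {δ} ∪ {α}
  — 7 sets.
Round 3 adds 1:
  {β, γ}  = ᶜ of {α, δ}
  — 8 sets.
After Round 4 the family is unchanged; done.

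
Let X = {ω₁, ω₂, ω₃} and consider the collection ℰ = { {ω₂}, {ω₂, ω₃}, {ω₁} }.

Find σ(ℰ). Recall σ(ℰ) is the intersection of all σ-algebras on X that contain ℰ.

Answer: σ(ℰ) = { {}, {ω₁}, {ω₂}, {ω₃}, {ω₁, ω₂}, {ω₁, ω₃}, {ω₂, ω₃}, X }

Check:
Start: ℰ ∪ {∅, X} = { {}, {ω₁}, {ω₂}, {ω₂, ω₃}, X }.
Pass 1. New:
  {ω₁, ω₂}  = {ω₂} ∪ {ω₁}
  {ω₁, ω₃}  = complement {ω₂}
  |family| = 7
Pass 2 (1 new):
  {ω₃}  = complement {ω₁, ω₂}
  |family| = 8
Pass 3: closed — nothing new.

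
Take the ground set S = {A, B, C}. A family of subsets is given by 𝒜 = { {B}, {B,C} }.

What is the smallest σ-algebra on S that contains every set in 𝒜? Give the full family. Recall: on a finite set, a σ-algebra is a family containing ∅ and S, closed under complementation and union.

Seed the family with 𝒜 together with ∅ and S: { {}, {B}, {B,C}, S }.
Pass 1 adds 2:
  {A}  = {B,C}ᶜ
  {A,C}  = {B}ᶜ
  [6 total]
Pass 2: 1 new —
  {A,B}  = {B} ∪ {A}
  [7 total]
Pass 3. New:
  {C}  = {A,B}ᶜ
  [8 total]
Pass 4: already closed under ᶜ and ∪.

σ(𝒜) = { {}, {A}, {B}, {C}, {A,B}, {A,C}, {B,C}, S }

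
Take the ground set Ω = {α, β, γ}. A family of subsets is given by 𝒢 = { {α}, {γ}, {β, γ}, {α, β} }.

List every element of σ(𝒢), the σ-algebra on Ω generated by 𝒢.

σ(𝒢) = { {}, {α}, {β}, {γ}, {α, β}, {α, γ}, {β, γ}, Ω }

Trace:
Initial family (6 sets): { {}, {α}, {γ}, {α, β}, {β, γ}, Ω }.
Pass 1: +1 →
  {α, γ}  = {γ} ∪ {α}
  [7 total]
Pass 2. New:
  {β}  = {α, γ}ᶜ
  [8 total]
After Pass 3 the family is unchanged; done.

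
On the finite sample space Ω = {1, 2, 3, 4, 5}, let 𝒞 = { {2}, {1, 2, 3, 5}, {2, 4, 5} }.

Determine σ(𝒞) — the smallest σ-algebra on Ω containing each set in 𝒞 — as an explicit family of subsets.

Begin from { {}, {2}, {2, 4, 5}, {1, 2, 3, 5}, Ω } (that is, 𝒞 plus ∅ and Ω).
Iteration 1: +3 →
  {4}  = Ω∖{1, 2, 3, 5}
  {1, 3}  = Ω∖{2, 4, 5}
  {1, 3, 4, 5}  = Ω∖{2}
  [8 total]
Iteration 2: +3 →
  {2, 4}  = {4} ∪ {2}
  {1, 2, 3}  = {2} ∪ {1, 3}
  {1, 3, 4}  = {4} ∪ {1, 3}
  [11 total]
Iteration 3: 4 new —
  {2, 5}  = Ω∖{1, 3, 4}
  {4, 5}  = Ω∖{1, 2, 3}
  {1, 3, 5}  = Ω∖{2, 4}
  {1, 2, 3, 4}  = {1, 3, 4} ∪ {1, 2, 3}
  [15 total]
Iteration 4: +1 →
  {5}  = Ω∖{1, 2, 3, 4}
  [16 total]
After Iteration 5 the family is unchanged; done.

σ(𝒞) = { {}, {2}, {4}, {5}, {1, 3}, {2, 4}, {2, 5}, {4, 5}, {1, 2, 3}, {1, 3, 4}, {1, 3, 5}, {2, 4, 5}, {1, 2, 3, 4}, {1, 2, 3, 5}, {1, 3, 4, 5}, Ω }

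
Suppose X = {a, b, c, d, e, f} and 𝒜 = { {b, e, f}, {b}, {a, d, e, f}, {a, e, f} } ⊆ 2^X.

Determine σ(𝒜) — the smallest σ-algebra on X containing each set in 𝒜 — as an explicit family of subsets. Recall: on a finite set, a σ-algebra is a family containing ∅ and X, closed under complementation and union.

Take S₀ = 𝒜 ∪ {∅, X} = { ∅, {b}, {a, e, f}, {b, e, f}, {a, d, e, f}, X }.
Round 1 adds 6:
  {b, c}  = ᶜ of {a, d, e, f}
  {a, c, d}  = ᶜ of {b, e, f}
  {b, c, d}  = ᶜ of {a, e, f}
  {a, b, e, f}  = {a, e, f} ∪ {b}
  {a, b, d, e, f}  = {a, d, e, f} ∪ {b}
  {a, c, d, e, f}  = ᶜ of {b}
Round 2 adds 6:
  {c}  = ᶜ of {a, b, d, e, f}
  {c, d}  = ᶜ of {a, b, e, f}
  {a, b, c, d}  = {b, c, d} ∪ {a, c, d}
  {b, c, e, f}  = {b, e, f} ∪ {b, c}
  {a, b, c, e, f}  = {b, c} ∪ {a, e, f}
  {b, c, d, e, f}  = {b, c, d} ∪ {b, e, f}
Round 3: 5 new —
  {a}  = ᶜ of {b, c, d, e, f}
  {d}  = ᶜ of {a, b, c, e, f}
  {a, d}  = ᶜ of {b, c, e, f}
  {e, f}  = ᶜ of {a, b, c, d}
  {a, c, e, f}  = {c} ∪ {a, e, f}
Round 4 adds 9:
  {a, b}  = {a} ∪ {b}
  {a, c}  = {a} ∪ {c}
  {b, d}  = ᶜ of {a, c, e, f}
  {a, b, c}  = {a} ∪ {b, c}
  {a, b, d}  = {b} ∪ {a, d}
  {c, e, f}  = {e, f} ∪ {c}
  {d, e, f}  = {e, f} ∪ {d}
  {b, d, e, f}  = {b, e, f} ∪ {d}
  {c, d, e, f}  = {c, d} ∪ {e, f}
Round 5: closed — nothing new.

Hence σ(𝒜) has 32 members: { ∅, {a}, {b}, {c}, {d}, {a, b}, {a, c}, {a, d}, {b, c}, {b, d}, {c, d}, {e, f}, {a, b, c}, {a, b, d}, {a, c, d}, {a, e, f}, {b, c, d}, {b, e, f}, {c, e, f}, {d, e, f}, {a, b, c, d}, {a, b, e, f}, {a, c, e, f}, {a, d, e, f}, {b, c, e, f}, {b, d, e, f}, {c, d, e, f}, {a, b, c, e, f}, {a, b, d, e, f}, {a, c, d, e, f}, {b, c, d, e, f}, X }.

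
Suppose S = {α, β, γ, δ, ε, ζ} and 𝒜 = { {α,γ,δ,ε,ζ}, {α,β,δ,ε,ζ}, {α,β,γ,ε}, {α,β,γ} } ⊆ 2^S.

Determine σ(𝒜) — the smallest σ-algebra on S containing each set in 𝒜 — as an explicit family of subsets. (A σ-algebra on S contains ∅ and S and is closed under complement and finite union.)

|σ(𝒜)| = 32.  σ(𝒜) = { ∅, {α}, {β}, {γ}, {ε}, {α,β}, {α,γ}, {α,ε}, {β,γ}, {β,ε}, {γ,ε}, {δ,ζ}, {α,β,γ}, {α,β,ε}, {α,γ,ε}, {α,δ,ζ}, {β,γ,ε}, {β,δ,ζ}, {γ,δ,ζ}, {δ,ε,ζ}, {α,β,γ,ε}, {α,β,δ,ζ}, {α,γ,δ,ζ}, {α,δ,ε,ζ}, {β,γ,δ,ζ}, {β,δ,ε,ζ}, {γ,δ,ε,ζ}, {α,β,γ,δ,ζ}, {α,β,δ,ε,ζ}, {α,γ,δ,ε,ζ}, {β,γ,δ,ε,ζ}, S }

Working:
Initial family (6 sets): { ∅, {α,β,γ}, {α,β,γ,ε}, {α,β,δ,ε,ζ}, {α,γ,δ,ε,ζ}, S }.
Step 1. New:
  {β}  = complement {α,γ,δ,ε,ζ}
  {γ}  = complement {α,β,δ,ε,ζ}
  {δ,ζ}  = complement {α,β,γ,ε}
  {δ,ε,ζ}  = complement {α,β,γ}
  (now 10)
Step 2 adds 6:
  {β,γ}  = {β} ∪ {γ}
  {β,δ,ζ}  = {β} ∪ {δ,ζ}
  {γ,δ,ζ}  = {γ} ∪ {δ,ζ}
  {β,δ,ε,ζ}  = {β} ∪ {δ,ε,ζ}
  {γ,δ,ε,ζ}  = {γ} ∪ {δ,ε,ζ}
  {α,β,γ,δ,ζ}  = {α,β,γ} ∪ {δ,ζ}
  (now 16)
Step 3: +8 →
  {ε}  = complement {α,β,γ,δ,ζ}
  {α,β}  = complement {γ,δ,ε,ζ}
  {α,γ}  = complement {β,δ,ε,ζ}
  {α,β,ε}  = complement {γ,δ,ζ}
  {α,γ,ε}  = complement {β,δ,ζ}
  {α,δ,ε,ζ}  = complement {β,γ}
  {β,γ,δ,ζ}  = {γ} ∪ {β,δ,ζ}
  {β,γ,δ,ε,ζ}  = {γ} ∪ {β,δ,ε,ζ}
  (now 24)
Step 4: +7 →
  {α}  = complement {β,γ,δ,ε,ζ}
  {α,ε}  = complement {β,γ,δ,ζ}
  {β,ε}  = {β} ∪ {ε}
  {γ,ε}  = {ε} ∪ {γ}
  {β,γ,ε}  = {ε} ∪ {β,γ}
  {α,β,δ,ζ}  = {β,δ,ζ} ∪ {α,β}
  {α,γ,δ,ζ}  = {α,γ} ∪ {γ,δ,ζ}
  (now 31)
Step 5 (1 new):
  {α,δ,ζ}  = complement {β,γ,ε}
  (now 32)
After Step 6 the family is unchanged; done.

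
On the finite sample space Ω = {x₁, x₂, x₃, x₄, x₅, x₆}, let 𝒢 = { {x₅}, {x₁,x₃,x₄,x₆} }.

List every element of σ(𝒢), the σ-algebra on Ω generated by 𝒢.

Seed the family with 𝒢 together with ∅ and Ω: { ∅, {x₅}, {x₁,x₃,x₄,x₆}, Ω }.
Iteration 1. New:
  {x₂,x₅}  = ᶜ of {x₁,x₃,x₄,x₆}
  {x₁,x₂,x₃,x₄,x₆}  = ᶜ of {x₅}
  {x₁,x₃,x₄,x₅,x₆}  = {x₁,x₃,x₄,x₆} ∪ {x₅}
  — 7 sets.
Iteration 2 adds 1:
  {x₂}  = ᶜ of {x₁,x₃,x₄,x₅,x₆}
  — 8 sets.
Iteration 3: no new sets; the family is a σ-algebra.

Therefore σ(𝒢) = { ∅, {x₂}, {x₅}, {x₂,x₅}, {x₁,x₃,x₄,x₆}, {x₁,x₂,x₃,x₄,x₆}, {x₁,x₃,x₄,x₅,x₆}, Ω } (|σ(𝒢)| = 8).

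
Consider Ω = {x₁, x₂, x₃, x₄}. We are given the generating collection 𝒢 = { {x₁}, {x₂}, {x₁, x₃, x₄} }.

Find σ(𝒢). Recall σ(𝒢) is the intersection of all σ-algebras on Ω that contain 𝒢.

|σ(𝒢)| = 8.  σ(𝒢) = { {}, {x₁}, {x₂}, {x₁, x₂}, {x₃, x₄}, {x₁, x₃, x₄}, {x₂, x₃, x₄}, Ω }

Check:
Start: 𝒢 ∪ {∅, Ω} = { {}, {x₁}, {x₂}, {x₁, x₃, x₄}, Ω }.
Pass 1 (2 new):
  {x₁, x₂}  = {x₂} ∪ {x₁}
  {x₂, x₃, x₄}  = ᶜ of {x₁}
  (now 7)
Pass 2: +1 →
  {x₃, x₄}  = ᶜ of {x₁, x₂}
  (now 8)
Pass 3: no new sets; the family is a σ-algebra.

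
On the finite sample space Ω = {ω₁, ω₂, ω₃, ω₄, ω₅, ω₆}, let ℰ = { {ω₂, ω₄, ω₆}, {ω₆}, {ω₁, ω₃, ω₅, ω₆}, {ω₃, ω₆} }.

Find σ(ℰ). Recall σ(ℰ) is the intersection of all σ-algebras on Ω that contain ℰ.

Start: ℰ ∪ {∅, Ω} = { {}, {ω₆}, {ω₃, ω₆}, {ω₂, ω₄, ω₆}, {ω₁, ω₃, ω₅, ω₆}, Ω }.
Round 1 (5 new):
  {ω₂, ω₄}  = {ω₁, ω₃, ω₅, ω₆}ᶜ
  {ω₁, ω₃, ω₅}  = {ω₂, ω₄, ω₆}ᶜ
  {ω₁, ω₂, ω₄, ω₅}  = {ω₃, ω₆}ᶜ
  {ω₂, ω₃, ω₄, ω₆}  = {ω₂, ω₄, ω₆} ∪ {ω₃, ω₆}
  {ω₁, ω₂, ω₃, ω₄, ω₅}  = {ω₆}ᶜ
  — 11 sets.
Round 2: 2 new —
  {ω₁, ω₅}  = {ω₂, ω₃, ω₄, ω₆}ᶜ
  {ω₁, ω₂, ω₄, ω₅, ω₆}  = {ω₂, ω₄, ω₆} ∪ {ω₁, ω₂, ω₄, ω₅}
  — 13 sets.
Round 3: +2 →
  {ω₃}  = {ω₁, ω₂, ω₄, ω₅, ω₆}ᶜ
  {ω₁, ω₅, ω₆}  = {ω₁, ω₅} ∪ {ω₆}
  — 15 sets.
Round 4: +1 →
  {ω₂, ω₃, ω₄}  = {ω₁, ω₅, ω₆}ᶜ
  — 16 sets.
Round 5: already closed under ᶜ and ∪.

σ(ℰ) = { {}, {ω₃}, {ω₆}, {ω₁, ω₅}, {ω₂, ω₄}, {ω₃, ω₆}, {ω₁, ω₃, ω₅}, {ω₁, ω₅, ω₆}, {ω₂, ω₃, ω₄}, {ω₂, ω₄, ω₆}, {ω₁, ω₂, ω₄, ω₅}, {ω₁, ω₃, ω₅, ω₆}, {ω₂, ω₃, ω₄, ω₆}, {ω₁, ω₂, ω₃, ω₄, ω₅}, {ω₁, ω₂, ω₄, ω₅, ω₆}, Ω }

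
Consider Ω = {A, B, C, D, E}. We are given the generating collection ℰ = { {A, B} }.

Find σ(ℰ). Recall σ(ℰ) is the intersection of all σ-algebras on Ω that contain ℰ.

Initial family (3 sets): { ∅, {A, B}, Ω }.
Iteration 1: 1 new —
  {C, D, E}  = {A, B}ᶜ
  (now 4)
Iteration 2: already closed under ᶜ and ∪.

Hence σ(ℰ) has 4 members: { ∅, {A, B}, {C, D, E}, Ω }.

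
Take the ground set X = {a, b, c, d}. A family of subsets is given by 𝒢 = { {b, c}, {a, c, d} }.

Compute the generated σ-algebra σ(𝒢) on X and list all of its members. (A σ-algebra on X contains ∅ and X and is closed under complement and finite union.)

σ(𝒢) (8 sets): { {}, {b}, {c}, {a, d}, {b, c}, {a, b, d}, {a, c, d}, X }

Working:
Start: 𝒢 ∪ {∅, X} = { {}, {b, c}, {a, c, d}, X }.
Step 1: 2 new —
  {b}  = X∖{a, c, d}
  {a, d}  = X∖{b, c}
  [6 total]
Step 2. New:
  {a, b, d}  = {a, d} ∪ {b}
  [7 total]
Step 3 adds 1:
  {c}  = X∖{a, b, d}
  [8 total]
Step 4: stable.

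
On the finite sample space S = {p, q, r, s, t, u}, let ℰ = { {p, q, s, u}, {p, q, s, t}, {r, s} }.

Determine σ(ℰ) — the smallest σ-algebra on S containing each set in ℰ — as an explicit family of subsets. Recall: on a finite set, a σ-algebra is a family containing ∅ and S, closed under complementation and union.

|σ(ℰ)| = 32.  σ(ℰ) = { {}, {r}, {s}, {t}, {u}, {p, q}, {r, s}, {r, t}, {r, u}, {s, t}, {s, u}, {t, u}, {p, q, r}, {p, q, s}, {p, q, t}, {p, q, u}, {r, s, t}, {r, s, u}, {r, t, u}, {s, t, u}, {p, q, r, s}, {p, q, r, t}, {p, q, r, u}, {p, q, s, t}, {p, q, s, u}, {p, q, t, u}, {r, s, t, u}, {p, q, r, s, t}, {p, q, r, s, u}, {p, q, r, t, u}, {p, q, s, t, u}, S }

Working:
Take S₀ = ℰ ∪ {∅, S} = { {}, {r, s}, {p, q, s, t}, {p, q, s, u}, S }.
Round 1: +6 →
  {r, t}  = {p, q, s, u}ᶜ
  {r, u}  = {p, q, s, t}ᶜ
  {p, q, t, u}  = {r, s}ᶜ
  {p, q, r, s, t}  = {r, s} ∪ {p, q, s, t}
  {p, q, r, s, u}  = {r, s} ∪ {p, q, s, u}
  {p, q, s, t, u}  = {p, q, s, u} ∪ {p, q, s, t}
Round 2: +7 →
  {r}  = {p, q, s, t, u}ᶜ
  {t}  = {p, q, r, s, u}ᶜ
  {u}  = {p, q, r, s, t}ᶜ
  {r, s, t}  = {r, s} ∪ {r, t}
  {r, s, u}  = {r, s} ∪ {r, u}
  {r, t, u}  = {r, u} ∪ {r, t}
  {p, q, r, t, u}  = {r, u} ∪ {p, q, t, u}
Round 3. New:
  {s}  = {p, q, r, t, u}ᶜ
  {t, u}  = {u} ∪ {t}
  {p, q, s}  = {r, t, u}ᶜ
  {p, q, t}  = {r, s, u}ᶜ
  {p, q, u}  = {r, s, t}ᶜ
  {r, s, t, u}  = {r, s, t} ∪ {r, u}
Round 4: 7 new —
  {p, q}  = {r, s, t, u}ᶜ
  {s, t}  = {t} ∪ {s}
  {s, u}  = {u} ∪ {s}
  {s, t, u}  = {t, u} ∪ {s}
  {p, q, r, s}  = {t, u}ᶜ
  {p, q, r, t}  = {r} ∪ {p, q, t}
  {p, q, r, u}  = {r} ∪ {p, q, u}
Round 5. New:
  {p, q, r}  = {s, t, u}ᶜ
Round 6: no new sets; the family is a σ-algebra.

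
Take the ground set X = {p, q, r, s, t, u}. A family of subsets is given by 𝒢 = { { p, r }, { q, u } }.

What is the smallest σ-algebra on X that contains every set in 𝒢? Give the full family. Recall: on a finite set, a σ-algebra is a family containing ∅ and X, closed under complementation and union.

σ(𝒢) = { {}, { p, r }, { q, u }, { s, t }, { p, q, r, u }, { p, r, s, t }, { q, s, t, u }, X }

Check:
Begin from { {}, { p, r }, { q, u }, X } (that is, 𝒢 plus ∅ and X).
Iteration 1: +3 →
  { p, q, r, u }  = { p, r } ∪ { q, u }
  { p, r, s, t }  = complement { q, u }
  { q, s, t, u }  = complement { p, r }
  [7 total]
Iteration 2: +1 →
  { s, t }  = complement { p, q, r, u }
  [8 total]
After Iteration 3 the family is unchanged; done.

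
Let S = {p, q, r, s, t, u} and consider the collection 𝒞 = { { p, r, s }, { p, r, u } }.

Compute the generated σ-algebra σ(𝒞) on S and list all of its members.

Initial family (4 sets): { ∅, { p, r, s }, { p, r, u }, S }.
Pass 1: +3 →
  { q, s, t }  = complement { p, r, u }
  { q, t, u }  = complement { p, r, s }
  { p, r, s, u }  = { p, r, s } ∪ { p, r, u }
  |family| = 7
Pass 2. New:
  { q, t }  = complement { p, r, s, u }
  { q, s, t, u }  = { q, t, u } ∪ { q, s, t }
  { p, q, r, s, t }  = { p, r, s } ∪ { q, s, t }
  { p, q, r, t, u }  = { p, r, u } ∪ { q, t, u }
  |family| = 11
Pass 3: 3 new —
  { s }  = complement { p, q, r, t, u }
  { u }  = complement { p, q, r, s, t }
  { p, r }  = complement { q, s, t, u }
  |family| = 14
Pass 4: 2 new —
  { s, u }  = { s } ∪ { u }
  { p, q, r, t }  = { q, t } ∪ { p, r }
  |family| = 16
Pass 5: stable.

σ(𝒞) = { ∅, { s }, { u }, { p, r }, { q, t }, { s, u }, { p, r, s }, { p, r, u }, { q, s, t }, { q, t, u }, { p, q, r, t }, { p, r, s, u }, { q, s, t, u }, { p, q, r, s, t }, { p, q, r, t, u }, S }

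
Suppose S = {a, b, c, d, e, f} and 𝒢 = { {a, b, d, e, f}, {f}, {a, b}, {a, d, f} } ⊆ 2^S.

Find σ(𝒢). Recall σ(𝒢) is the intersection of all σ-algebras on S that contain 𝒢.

|σ(𝒢)| = 64.  σ(𝒢) = { ∅, {a}, {b}, {c}, {d}, {e}, {f}, {a, b}, {a, c}, {a, d}, {a, e}, {a, f}, {b, c}, {b, d}, {b, e}, {b, f}, {c, d}, {c, e}, {c, f}, {d, e}, {d, f}, {e, f}, {a, b, c}, {a, b, d}, {a, b, e}, {a, b, f}, {a, c, d}, {a, c, e}, {a, c, f}, {a, d, e}, {a, d, f}, {a, e, f}, {b, c, d}, {b, c, e}, {b, c, f}, {b, d, e}, {b, d, f}, {b, e, f}, {c, d, e}, {c, d, f}, {c, e, f}, {d, e, f}, {a, b, c, d}, {a, b, c, e}, {a, b, c, f}, {a, b, d, e}, {a, b, d, f}, {a, b, e, f}, {a, c, d, e}, {a, c, d, f}, {a, c, e, f}, {a, d, e, f}, {b, c, d, e}, {b, c, d, f}, {b, c, e, f}, {b, d, e, f}, {c, d, e, f}, {a, b, c, d, e}, {a, b, c, d, f}, {a, b, c, e, f}, {a, b, d, e, f}, {a, c, d, e, f}, {b, c, d, e, f}, S }

Derivation:
Begin from { ∅, {f}, {a, b}, {a, d, f}, {a, b, d, e, f}, S } (that is, 𝒢 plus ∅ and S).
Pass 1: 6 new —
  {c}  = S∖{a, b, d, e, f}
  {a, b, f}  = {a, b} ∪ {f}
  {b, c, e}  = S∖{a, d, f}
  {a, b, d, f}  = {a, b} ∪ {a, d, f}
  {c, d, e, f}  = S∖{a, b}
  {a, b, c, d, e}  = S∖{f}
  [12 total]
Pass 2: 12 new —
  {c, e}  = S∖{a, b, d, f}
  {c, f}  = {f} ∪ {c}
  {a, b, c}  = {a, b} ∪ {c}
  {c, d, e}  = S∖{a, b, f}
  {a, b, c, e}  = {a, b} ∪ {b, c, e}
  {a, b, c, f}  = {c} ∪ {a, b, f}
  {a, c, d, f}  = {a, d, f} ∪ {c}
  {b, c, e, f}  = {f} ∪ {b, c, e}
  {a, b, c, d, f}  = {a, b, d, f} ∪ {c}
  {a, b, c, e, f}  = {b, c, e} ∪ {a, b, f}
  {a, c, d, e, f}  = {c, d, e, f} ∪ {a, d, f}
  {b, c, d, e, f}  = {c, d, e, f} ∪ {b, c, e}
  [24 total]
Pass 3 (12 new):
  {a}  = S∖{b, c, d, e, f}
  {b}  = S∖{a, c, d, e, f}
  {d}  = S∖{a, b, c, e, f}
  {e}  = S∖{a, b, c, d, f}
  {a, d}  = S∖{b, c, e, f}
  {b, e}  = S∖{a, c, d, f}
  {d, e}  = S∖{a, b, c, f}
  {d, f}  = S∖{a, b, c, e}
  {c, e, f}  = {c, e} ∪ {f}
  {d, e, f}  = S∖{a, b, c}
  {a, b, d, e}  = S∖{c, f}
  {b, c, d, e}  = {c, d, e} ∪ {b, c, e}
  [36 total]
Pass 4 (25 new):
  {a, c}  = {a} ∪ {c}
  {a, e}  = {a} ∪ {e}
  {a, f}  = S∖{b, c, d, e}
  {b, c}  = {b} ∪ {c}
  {b, d}  = {b} ∪ {d}
  {b, f}  = {b} ∪ {f}
  {c, d}  = {c} ∪ {d}
  {e, f}  = {f} ∪ {e}
  {a, b, d}  = S∖{c, e, f}
  {a, b, e}  = {b, e} ∪ {a, b}
  {a, c, d}  = {c} ∪ {a, d}
  {a, c, e}  = {a} ∪ {c, e}
  {a, c, f}  = {a} ∪ {c, f}
  {a, d, e}  = {a} ∪ {d, e}
  {b, c, f}  = {b} ∪ {c, f}
  {b, d, e}  = {b, e} ∪ {d, e}
  {b, d, f}  = {b} ∪ {d, f}
  {b, e, f}  = {b, e} ∪ {f}
  {c, d, f}  = {c} ∪ {d, f}
  {a, b, c, d}  = {a, b, c} ∪ {a, d}
  {a, b, e, f}  = {b, e} ∪ {a, b, f}
  {a, c, d, e}  = {c, d, e} ∪ {a}
  {a, c, e, f}  = {a} ∪ {c, e, f}
  {a, d, e, f}  = {a} ∪ {d, e, f}
  {b, d, e, f}  = {b, e} ∪ {d, f}
  [61 total]
Pass 5. New:
  {a, e, f}  = {e, f} ∪ {a, f}
  {b, c, d}  = {c, d} ∪ {b}
  {b, c, d, f}  = S∖{a, e}
  [64 total]
Pass 6 adds nothing — fixpoint reached.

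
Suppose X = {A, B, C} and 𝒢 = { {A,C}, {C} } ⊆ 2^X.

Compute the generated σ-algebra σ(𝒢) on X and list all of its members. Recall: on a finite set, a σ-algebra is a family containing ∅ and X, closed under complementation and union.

Answer: σ(𝒢) = { {}, {A}, {B}, {C}, {A,B}, {A,C}, {B,C}, X }

Derivation:
Seed the family with 𝒢 together with ∅ and X: { {}, {C}, {A,C}, X }.
Pass 1 (2 new):
  {B}  = X∖{A,C}
  {A,B}  = X∖{C}
  [6 total]
Pass 2 (1 new):
  {B,C}  = {C} ∪ {B}
  [7 total]
Pass 3 adds 1:
  {A}  = X∖{B,C}
  [8 total]
After Pass 4 the family is unchanged; done.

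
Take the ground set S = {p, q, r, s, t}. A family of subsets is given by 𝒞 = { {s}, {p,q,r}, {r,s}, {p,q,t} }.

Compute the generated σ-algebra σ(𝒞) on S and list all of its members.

Start: 𝒞 ∪ {∅, S} = { {}, {s}, {r,s}, {p,q,r}, {p,q,t}, S }.
Step 1. New:
  {s,t}  = {p,q,r}ᶜ
  {p,q,r,s}  = {r,s} ∪ {p,q,r}
  {p,q,r,t}  = {s}ᶜ
  {p,q,s,t}  = {p,q,t} ∪ {s}
  [10 total]
Step 2 (3 new):
  {r}  = {p,q,s,t}ᶜ
  {t}  = {p,q,r,s}ᶜ
  {r,s,t}  = {r,s} ∪ {s,t}
  [13 total]
Step 3: +2 →
  {p,q}  = {r,s,t}ᶜ
  {r,t}  = {r} ∪ {t}
  [15 total]
Step 4 adds 1:
  {p,q,s}  = {r,t}ᶜ
  [16 total]
Step 5: closed — nothing new.

σ(𝒞) = { {}, {r}, {s}, {t}, {p,q}, {r,s}, {r,t}, {s,t}, {p,q,r}, {p,q,s}, {p,q,t}, {r,s,t}, {p,q,r,s}, {p,q,r,t}, {p,q,s,t}, S }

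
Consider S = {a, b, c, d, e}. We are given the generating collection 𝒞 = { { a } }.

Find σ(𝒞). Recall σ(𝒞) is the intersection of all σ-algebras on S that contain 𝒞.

σ(𝒞) = { {  }, { a }, { b, c, d, e }, S }

Derivation:
Initial family (3 sets): { {  }, { a }, S }.
Iteration 1. New:
  { b, c, d, e }  = ᶜ of { a }
  — 4 sets.
Iteration 2: no new sets; the family is a σ-algebra.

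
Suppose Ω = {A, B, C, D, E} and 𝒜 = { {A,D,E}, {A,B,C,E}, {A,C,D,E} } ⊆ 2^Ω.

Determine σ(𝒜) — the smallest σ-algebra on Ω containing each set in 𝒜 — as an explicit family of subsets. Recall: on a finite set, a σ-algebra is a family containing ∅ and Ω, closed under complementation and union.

σ(𝒜) (16 sets): { ∅, {B}, {C}, {D}, {A,E}, {B,C}, {B,D}, {C,D}, {A,B,E}, {A,C,E}, {A,D,E}, {B,C,D}, {A,B,C,E}, {A,B,D,E}, {A,C,D,E}, Ω }

Check:
Initial family (5 sets): { ∅, {A,D,E}, {A,B,C,E}, {A,C,D,E}, Ω }.
Iteration 1. New:
  {B}  = Ω∖{A,C,D,E}
  {D}  = Ω∖{A,B,C,E}
  {B,C}  = Ω∖{A,D,E}
Iteration 2. New:
  {B,D}  = {B} ∪ {D}
  {B,C,D}  = {D} ∪ {B,C}
  {A,B,D,E}  = {A,D,E} ∪ {B}
Iteration 3: 3 new —
  {C}  = Ω∖{A,B,D,E}
  {A,E}  = Ω∖{B,C,D}
  {A,C,E}  = Ω∖{B,D}
Iteration 4: +2 →
  {C,D}  = {C} ∪ {D}
  {A,B,E}  = {A,E} ∪ {B}
Iteration 5: already closed under ᶜ and ∪.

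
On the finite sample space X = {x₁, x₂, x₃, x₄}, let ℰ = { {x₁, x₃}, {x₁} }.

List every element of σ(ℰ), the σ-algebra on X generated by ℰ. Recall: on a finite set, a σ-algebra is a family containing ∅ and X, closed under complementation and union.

σ(ℰ) (8 sets): { {}, {x₁}, {x₃}, {x₁, x₃}, {x₂, x₄}, {x₁, x₂, x₄}, {x₂, x₃, x₄}, X }

Trace:
Begin from { {}, {x₁}, {x₁, x₃}, X } (that is, ℰ plus ∅ and X).
Round 1: 2 new —
  {x₂, x₄}  = ᶜ of {x₁, x₃}
  {x₂, x₃, x₄}  = ᶜ of {x₁}
  [6 total]
Round 2: 1 new —
  {x₁, x₂, x₄}  = {x₂, x₄} ∪ {x₁}
  [7 total]
Round 3: +1 →
  {x₃}  = ᶜ of {x₁, x₂, x₄}
  [8 total]
Round 4: already closed under ᶜ and ∪.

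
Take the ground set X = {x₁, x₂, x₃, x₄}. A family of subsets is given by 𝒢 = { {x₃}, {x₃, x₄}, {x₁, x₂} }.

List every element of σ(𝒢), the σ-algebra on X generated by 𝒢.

Begin from { ∅, {x₃}, {x₁, x₂}, {x₃, x₄}, X } (that is, 𝒢 plus ∅ and X).
Step 1. New:
  {x₁, x₂, x₃}  = {x₃} ∪ {x₁, x₂}
  {x₁, x₂, x₄}  = ᶜ of {x₃}
  (now 7)
Step 2. New:
  {x₄}  = ᶜ of {x₁, x₂, x₃}
  (now 8)
Step 3: closed — nothing new.

|σ(𝒢)| = 8.  σ(𝒢) = { ∅, {x₃}, {x₄}, {x₁, x₂}, {x₃, x₄}, {x₁, x₂, x₃}, {x₁, x₂, x₄}, X }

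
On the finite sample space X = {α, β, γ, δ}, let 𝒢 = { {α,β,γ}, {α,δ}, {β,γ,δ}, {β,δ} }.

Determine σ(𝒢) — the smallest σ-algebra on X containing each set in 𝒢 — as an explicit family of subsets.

σ(𝒢) (16 sets): { {}, {α}, {β}, {γ}, {δ}, {α,β}, {α,γ}, {α,δ}, {β,γ}, {β,δ}, {γ,δ}, {α,β,γ}, {α,β,δ}, {α,γ,δ}, {β,γ,δ}, X }

Trace:
Begin from { {}, {α,δ}, {β,δ}, {α,β,γ}, {β,γ,δ}, X } (that is, 𝒢 plus ∅ and X).
Pass 1. New:
  {α}  = complement {β,γ,δ}
  {δ}  = complement {α,β,γ}
  {α,γ}  = complement {β,δ}
  {β,γ}  = complement {α,δ}
  {α,β,δ}  = {α,δ} ∪ {β,δ}
  [11 total]
Pass 2: 2 new —
  {γ}  = complement {α,β,δ}
  {α,γ,δ}  = {α,δ} ∪ {α,γ}
  [13 total]
Pass 3: 2 new —
  {β}  = complement {α,γ,δ}
  {γ,δ}  = {γ} ∪ {δ}
  [15 total]
Pass 4 adds 1:
  {α,β}  = complement {γ,δ}
  [16 total]
Pass 5: stable.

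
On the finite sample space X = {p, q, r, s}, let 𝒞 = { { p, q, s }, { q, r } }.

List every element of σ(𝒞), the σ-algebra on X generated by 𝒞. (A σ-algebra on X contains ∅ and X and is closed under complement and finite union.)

Take S₀ = 𝒞 ∪ {∅, X} = { {  }, { q, r }, { p, q, s }, X }.
Round 1 adds 2:
  { r }  = { p, q, s }ᶜ
  { p, s }  = { q, r }ᶜ
  [6 total]
Round 2. New:
  { p, r, s }  = { r } ∪ { p, s }
  [7 total]
Round 3: 1 new —
  { q }  = { p, r, s }ᶜ
  [8 total]
Round 4 adds nothing — fixpoint reached.

|σ(𝒞)| = 8.  σ(𝒞) = { {  }, { q }, { r }, { p, s }, { q, r }, { p, q, s }, { p, r, s }, X }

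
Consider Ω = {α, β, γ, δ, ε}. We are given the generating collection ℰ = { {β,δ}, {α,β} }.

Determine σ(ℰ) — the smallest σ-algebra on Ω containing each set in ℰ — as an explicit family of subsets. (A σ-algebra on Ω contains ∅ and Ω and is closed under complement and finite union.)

Initial family (4 sets): { ∅, {α,β}, {β,δ}, Ω }.
Step 1. New:
  {α,β,δ}  = {α,β} ∪ {β,δ}
  {α,γ,ε}  = Ω∖{β,δ}
  {γ,δ,ε}  = Ω∖{α,β}
  (now 7)
Step 2 (4 new):
  {γ,ε}  = Ω∖{α,β,δ}
  {α,β,γ,ε}  = {α,β} ∪ {α,γ,ε}
  {α,γ,δ,ε}  = {γ,δ,ε} ∪ {α,γ,ε}
  {β,γ,δ,ε}  = {γ,δ,ε} ∪ {β,δ}
  (now 11)
Step 3: 3 new —
  {α}  = Ω∖{β,γ,δ,ε}
  {β}  = Ω∖{α,γ,δ,ε}
  {δ}  = Ω∖{α,β,γ,ε}
  (now 14)
Step 4 adds 2:
  {α,δ}  = {δ} ∪ {α}
  {β,γ,ε}  = {γ,ε} ∪ {β}
  (now 16)
Step 5: closed — nothing new.

|σ(ℰ)| = 16.  σ(ℰ) = { ∅, {α}, {β}, {δ}, {α,β}, {α,δ}, {β,δ}, {γ,ε}, {α,β,δ}, {α,γ,ε}, {β,γ,ε}, {γ,δ,ε}, {α,β,γ,ε}, {α,γ,δ,ε}, {β,γ,δ,ε}, Ω }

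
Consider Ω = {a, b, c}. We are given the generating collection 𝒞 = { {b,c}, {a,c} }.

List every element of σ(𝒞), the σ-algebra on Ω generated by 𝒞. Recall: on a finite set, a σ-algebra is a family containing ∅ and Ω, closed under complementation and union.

Begin from { {}, {a,c}, {b,c}, Ω } (that is, 𝒞 plus ∅ and Ω).
Iteration 1: +2 →
  {a}  = ᶜ of {b,c}
  {b}  = ᶜ of {a,c}
  [6 total]
Iteration 2 (1 new):
  {a,b}  = {b} ∪ {a}
  [7 total]
Iteration 3: +1 →
  {c}  = ᶜ of {a,b}
  [8 total]
Iteration 4: no new sets; the family is a σ-algebra.

σ(𝒞) = { {}, {a}, {b}, {c}, {a,b}, {a,c}, {b,c}, Ω }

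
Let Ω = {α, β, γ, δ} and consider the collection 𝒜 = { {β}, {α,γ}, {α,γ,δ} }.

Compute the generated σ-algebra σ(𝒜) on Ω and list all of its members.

σ(𝒜) (8 sets): { {}, {β}, {δ}, {α,γ}, {β,δ}, {α,β,γ}, {α,γ,δ}, Ω }

Trace:
Begin from { {}, {β}, {α,γ}, {α,γ,δ}, Ω } (that is, 𝒜 plus ∅ and Ω).
Iteration 1 (2 new):
  {β,δ}  = ᶜ of {α,γ}
  {α,β,γ}  = {α,γ} ∪ {β}
  (now 7)
Iteration 2 adds 1:
  {δ}  = ᶜ of {α,β,γ}
  (now 8)
Iteration 3 adds nothing — fixpoint reached.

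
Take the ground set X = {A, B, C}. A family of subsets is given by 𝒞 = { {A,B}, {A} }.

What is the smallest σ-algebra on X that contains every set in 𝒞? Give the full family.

Start: 𝒞 ∪ {∅, X} = { {}, {A}, {A,B}, X }.
Round 1. New:
  {C}  = ᶜ of {A,B}
  {B,C}  = ᶜ of {A}
  |family| = 6
Round 2: 1 new —
  {A,C}  = {C} ∪ {A}
  |family| = 7
Round 3: 1 new —
  {B}  = ᶜ of {A,C}
  |family| = 8
Round 4: stable.

Therefore σ(𝒞) = { {}, {A}, {B}, {C}, {A,B}, {A,C}, {B,C}, X } (|σ(𝒞)| = 8).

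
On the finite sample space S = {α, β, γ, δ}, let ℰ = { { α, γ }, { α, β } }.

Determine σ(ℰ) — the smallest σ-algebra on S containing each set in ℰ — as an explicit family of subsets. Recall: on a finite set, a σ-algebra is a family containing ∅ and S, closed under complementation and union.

Seed the family with ℰ together with ∅ and S: { {  }, { α, β }, { α, γ }, S }.
Iteration 1: +3 →
  { β, δ }  = complement { α, γ }
  { γ, δ }  = complement { α, β }
  { α, β, γ }  = { α, β } ∪ { α, γ }
  |family| = 7
Iteration 2: +4 →
  { δ }  = complement { α, β, γ }
  { α, β, δ }  = { α, β } ∪ { β, δ }
  { α, γ, δ }  = { γ, δ } ∪ { α, γ }
  { β, γ, δ }  = { γ, δ } ∪ { β, δ }
  |family| = 11
Iteration 3: +3 →
  { α }  = complement { β, γ, δ }
  { β }  = complement { α, γ, δ }
  { γ }  = complement { α, β, δ }
  |family| = 14
Iteration 4: +2 →
  { α, δ }  = { δ } ∪ { α }
  { β, γ }  = { γ } ∪ { β }
  |family| = 16
Iteration 5: closed — nothing new.

σ(ℰ) = { {  }, { α }, { β }, { γ }, { δ }, { α, β }, { α, γ }, { α, δ }, { β, γ }, { β, δ }, { γ, δ }, { α, β, γ }, { α, β, δ }, { α, γ, δ }, { β, γ, δ }, S }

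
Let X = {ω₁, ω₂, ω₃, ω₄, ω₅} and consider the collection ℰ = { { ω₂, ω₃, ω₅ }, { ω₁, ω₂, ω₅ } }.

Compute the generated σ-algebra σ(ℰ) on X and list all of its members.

Answer: σ(ℰ) = { ∅, { ω₁ }, { ω₃ }, { ω₄ }, { ω₁, ω₃ }, { ω₁, ω₄ }, { ω₂, ω₅ }, { ω₃, ω₄ }, { ω₁, ω₂, ω₅ }, { ω₁, ω₃, ω₄ }, { ω₂, ω₃, ω₅ }, { ω₂, ω₄, ω₅ }, { ω₁, ω₂, ω₃, ω₅ }, { ω₁, ω₂, ω₄, ω₅ }, { ω₂, ω₃, ω₄, ω₅ }, X }

Trace:
Take S₀ = ℰ ∪ {∅, X} = { ∅, { ω₁, ω₂, ω₅ }, { ω₂, ω₃, ω₅ }, X }.
Iteration 1: 3 new —
  { ω₁, ω₄ }  = complement { ω₂, ω₃, ω₅ }
  { ω₃, ω₄ }  = complement { ω₁, ω₂, ω₅ }
  { ω₁, ω₂, ω₃, ω₅ }  = { ω₁, ω₂, ω₅ } ∪ { ω₂, ω₃, ω₅ }
  — 7 sets.
Iteration 2 (4 new):
  { ω₄ }  = complement { ω₁, ω₂, ω₃, ω₅ }
  { ω₁, ω₃, ω₄ }  = { ω₃, ω₄ } ∪ { ω₁, ω₄ }
  { ω₁, ω₂, ω₄, ω₅ }  = { ω₁, ω₂, ω₅ } ∪ { ω₁, ω₄ }
  { ω₂, ω₃, ω₄, ω₅ }  = { ω₃, ω₄ } ∪ { ω₂, ω₃, ω₅ }
  — 11 sets.
Iteration 3: 3 new —
  { ω₁ }  = complement { ω₂, ω₃, ω₄, ω₅ }
  { ω₃ }  = complement { ω₁, ω₂, ω₄, ω₅ }
  { ω₂, ω₅ }  = complement { ω₁, ω₃, ω₄ }
  — 14 sets.
Iteration 4. New:
  { ω₁, ω₃ }  = { ω₃ } ∪ { ω₁ }
  { ω₂, ω₄, ω₅ }  = { ω₂, ω₅ } ∪ { ω₄ }
  — 16 sets.
Iteration 5: stable.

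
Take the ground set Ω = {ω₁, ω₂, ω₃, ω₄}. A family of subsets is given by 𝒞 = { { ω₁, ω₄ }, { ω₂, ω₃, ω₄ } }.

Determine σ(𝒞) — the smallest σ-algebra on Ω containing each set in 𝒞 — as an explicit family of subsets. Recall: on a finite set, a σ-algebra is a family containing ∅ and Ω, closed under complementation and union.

σ(𝒞) = { {  }, { ω₁ }, { ω₄ }, { ω₁, ω₄ }, { ω₂, ω₃ }, { ω₁, ω₂, ω₃ }, { ω₂, ω₃, ω₄ }, Ω }

Derivation:
Take S₀ = 𝒞 ∪ {∅, Ω} = { {  }, { ω₁, ω₄ }, { ω₂, ω₃, ω₄ }, Ω }.
Iteration 1 adds 2:
  { ω₁ }  = { ω₂, ω₃, ω₄ }ᶜ
  { ω₂, ω₃ }  = { ω₁, ω₄ }ᶜ
Iteration 2. New:
  { ω₁, ω₂, ω₃ }  = { ω₂, ω₃ } ∪ { ω₁ }
Iteration 3 adds 1:
  { ω₄ }  = { ω₁, ω₂, ω₃ }ᶜ
Iteration 4: closed — nothing new.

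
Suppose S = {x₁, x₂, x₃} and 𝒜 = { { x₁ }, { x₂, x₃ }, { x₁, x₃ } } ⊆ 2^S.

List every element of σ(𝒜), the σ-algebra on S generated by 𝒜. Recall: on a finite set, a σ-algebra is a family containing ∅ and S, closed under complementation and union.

σ(𝒜) (8 sets): { {  }, { x₁ }, { x₂ }, { x₃ }, { x₁, x₂ }, { x₁, x₃ }, { x₂, x₃ }, S }

Trace:
Begin from { {  }, { x₁ }, { x₁, x₃ }, { x₂, x₃ }, S } (that is, 𝒜 plus ∅ and S).
Step 1: 1 new —
  { x₂ }  = S∖{ x₁, x₃ }
  |family| = 6
Step 2 (1 new):
  { x₁, x₂ }  = { x₂ } ∪ { x₁ }
  |family| = 7
Step 3 adds 1:
  { x₃ }  = S∖{ x₁, x₂ }
  |family| = 8
Step 4: already closed under ᶜ and ∪.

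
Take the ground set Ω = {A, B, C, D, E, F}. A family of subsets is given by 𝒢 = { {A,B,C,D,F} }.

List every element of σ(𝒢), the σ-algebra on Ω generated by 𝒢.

Initial family (3 sets): { {}, {A,B,C,D,F}, Ω }.
Round 1 (1 new):
  {E}  = ᶜ of {A,B,C,D,F}
Round 2: already closed under ᶜ and ∪.

Hence σ(𝒢) has 4 members: { {}, {E}, {A,B,C,D,F}, Ω }.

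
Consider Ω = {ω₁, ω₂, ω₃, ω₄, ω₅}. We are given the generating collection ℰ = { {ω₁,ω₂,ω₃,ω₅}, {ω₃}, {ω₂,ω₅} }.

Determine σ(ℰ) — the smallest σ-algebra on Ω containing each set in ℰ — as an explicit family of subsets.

Start: ℰ ∪ {∅, Ω} = { ∅, {ω₃}, {ω₂,ω₅}, {ω₁,ω₂,ω₃,ω₅}, Ω }.
Pass 1 (4 new):
  {ω₄}  = complement {ω₁,ω₂,ω₃,ω₅}
  {ω₁,ω₃,ω₄}  = complement {ω₂,ω₅}
  {ω₂,ω₃,ω₅}  = {ω₃} ∪ {ω₂,ω₅}
  {ω₁,ω₂,ω₄,ω₅}  = complement {ω₃}
  |family| = 9
Pass 2: +4 →
  {ω₁,ω₄}  = complement {ω₂,ω₃,ω₅}
  {ω₃,ω₄}  = {ω₃} ∪ {ω₄}
  {ω₂,ω₄,ω₅}  = {ω₂,ω₅} ∪ {ω₄}
  {ω₂,ω₃,ω₄,ω₅}  = {ω₂,ω₃,ω₅} ∪ {ω₄}
  |family| = 13
Pass 3 adds 3:
  {ω₁}  = complement {ω₂,ω₃,ω₄,ω₅}
  {ω₁,ω₃}  = complement {ω₂,ω₄,ω₅}
  {ω₁,ω₂,ω₅}  = complement {ω₃,ω₄}
  |family| = 16
Pass 4: stable.

|σ(ℰ)| = 16.  σ(ℰ) = { ∅, {ω₁}, {ω₃}, {ω₄}, {ω₁,ω₃}, {ω₁,ω₄}, {ω₂,ω₅}, {ω₃,ω₄}, {ω₁,ω₂,ω₅}, {ω₁,ω₃,ω₄}, {ω₂,ω₃,ω₅}, {ω₂,ω₄,ω₅}, {ω₁,ω₂,ω₃,ω₅}, {ω₁,ω₂,ω₄,ω₅}, {ω₂,ω₃,ω₄,ω₅}, Ω }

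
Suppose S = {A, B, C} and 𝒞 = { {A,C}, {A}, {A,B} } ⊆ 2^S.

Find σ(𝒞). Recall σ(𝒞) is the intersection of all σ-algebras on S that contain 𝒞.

σ(𝒞) (8 sets): { {}, {A}, {B}, {C}, {A,B}, {A,C}, {B,C}, S }

Derivation:
Take S₀ = 𝒞 ∪ {∅, S} = { {}, {A}, {A,B}, {A,C}, S }.
Step 1 adds 3:
  {B}  = S∖{A,C}
  {C}  = S∖{A,B}
  {B,C}  = S∖{A}
  (now 8)
Step 2: no new sets; the family is a σ-algebra.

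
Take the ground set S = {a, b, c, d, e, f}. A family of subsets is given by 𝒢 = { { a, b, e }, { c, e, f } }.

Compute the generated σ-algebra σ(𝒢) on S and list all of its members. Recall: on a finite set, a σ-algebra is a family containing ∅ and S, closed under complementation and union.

σ(𝒢) (16 sets): { {  }, { d }, { e }, { a, b }, { c, f }, { d, e }, { a, b, d }, { a, b, e }, { c, d, f }, { c, e, f }, { a, b, c, f }, { a, b, d, e }, { c, d, e, f }, { a, b, c, d, f }, { a, b, c, e, f }, S }

Working:
Initial family (4 sets): { {  }, { a, b, e }, { c, e, f }, S }.
Iteration 1 adds 3:
  { a, b, d }  = complement { c, e, f }
  { c, d, f }  = complement { a, b, e }
  { a, b, c, e, f }  = { a, b, e } ∪ { c, e, f }
  (now 7)
Iteration 2 adds 4:
  { d }  = complement { a, b, c, e, f }
  { a, b, d, e }  = { a, b, e } ∪ { a, b, d }
  { c, d, e, f }  = { c, e, f } ∪ { c, d, f }
  { a, b, c, d, f }  = { c, d, f } ∪ { a, b, d }
  (now 11)
Iteration 3. New:
  { e }  = complement { a, b, c, d, f }
  { a, b }  = complement { c, d, e, f }
  { c, f }  = complement { a, b, d, e }
  (now 14)
Iteration 4 (2 new):
  { d, e }  = { d } ∪ { e }
  { a, b, c, f }  = { a, b } ∪ { c, f }
  (now 16)
Iteration 5: closed — nothing new.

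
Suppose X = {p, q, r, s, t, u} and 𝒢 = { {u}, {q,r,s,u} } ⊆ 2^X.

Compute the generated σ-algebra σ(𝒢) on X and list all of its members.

Begin from { ∅, {u}, {q,r,s,u}, X } (that is, 𝒢 plus ∅ and X).
Pass 1 (2 new):
  {p,t}  = {q,r,s,u}ᶜ
  {p,q,r,s,t}  = {u}ᶜ
  |family| = 6
Pass 2: +1 →
  {p,t,u}  = {p,t} ∪ {u}
  |family| = 7
Pass 3 (1 new):
  {q,r,s}  = {p,t,u}ᶜ
  |family| = 8
Pass 4 adds nothing — fixpoint reached.

σ(𝒢) = { ∅, {u}, {p,t}, {p,t,u}, {q,r,s}, {q,r,s,u}, {p,q,r,s,t}, X }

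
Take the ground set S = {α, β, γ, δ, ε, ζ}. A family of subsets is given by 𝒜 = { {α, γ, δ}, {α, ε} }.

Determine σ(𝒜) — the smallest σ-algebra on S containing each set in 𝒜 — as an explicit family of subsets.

σ(𝒜) (16 sets): { ∅, {α}, {ε}, {α, ε}, {β, ζ}, {γ, δ}, {α, β, ζ}, {α, γ, δ}, {β, ε, ζ}, {γ, δ, ε}, {α, β, ε, ζ}, {α, γ, δ, ε}, {β, γ, δ, ζ}, {α, β, γ, δ, ζ}, {β, γ, δ, ε, ζ}, S }

Trace:
Begin from { ∅, {α, ε}, {α, γ, δ}, S } (that is, 𝒜 plus ∅ and S).
Pass 1 adds 3:
  {β, ε, ζ}  = ᶜ of {α, γ, δ}
  {α, γ, δ, ε}  = {α, γ, δ} ∪ {α, ε}
  {β, γ, δ, ζ}  = ᶜ of {α, ε}
  |family| = 7
Pass 2. New:
  {β, ζ}  = ᶜ of {α, γ, δ, ε}
  {α, β, ε, ζ}  = {α, ε} ∪ {β, ε, ζ}
  {α, β, γ, δ, ζ}  = {α, γ, δ} ∪ {β, γ, δ, ζ}
  {β, γ, δ, ε, ζ}  = {β, γ, δ, ζ} ∪ {β, ε, ζ}
  |family| = 11
Pass 3. New:
  {α}  = ᶜ of {β, γ, δ, ε, ζ}
  {ε}  = ᶜ of {α, β, γ, δ, ζ}
  {γ, δ}  = ᶜ of {α, β, ε, ζ}
  |family| = 14
Pass 4: 2 new —
  {α, β, ζ}  = {β, ζ} ∪ {α}
  {γ, δ, ε}  = {γ, δ} ∪ {ε}
  |family| = 16
Pass 5: already closed under ᶜ and ∪.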